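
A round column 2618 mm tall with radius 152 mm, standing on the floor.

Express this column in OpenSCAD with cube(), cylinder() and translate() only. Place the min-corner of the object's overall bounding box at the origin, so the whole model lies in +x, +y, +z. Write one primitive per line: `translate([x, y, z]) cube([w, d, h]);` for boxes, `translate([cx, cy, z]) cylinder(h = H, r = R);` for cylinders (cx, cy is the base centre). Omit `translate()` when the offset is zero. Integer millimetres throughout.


translate([152, 152, 0]) cylinder(h = 2618, r = 152);


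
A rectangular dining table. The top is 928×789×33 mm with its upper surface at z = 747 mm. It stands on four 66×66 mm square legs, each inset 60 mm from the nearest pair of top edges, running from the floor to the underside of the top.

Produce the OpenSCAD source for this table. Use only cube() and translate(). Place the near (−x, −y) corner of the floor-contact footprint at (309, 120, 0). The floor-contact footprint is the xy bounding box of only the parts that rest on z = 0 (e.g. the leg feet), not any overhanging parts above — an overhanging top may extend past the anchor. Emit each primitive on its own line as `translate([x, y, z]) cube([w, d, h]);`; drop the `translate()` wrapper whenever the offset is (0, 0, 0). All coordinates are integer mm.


// leg_h = 747 - 33 = 714
translate([249, 60, 714]) cube([928, 789, 33]);
translate([309, 120, 0]) cube([66, 66, 714]);
translate([1051, 120, 0]) cube([66, 66, 714]);
translate([309, 723, 0]) cube([66, 66, 714]);
translate([1051, 723, 0]) cube([66, 66, 714]);


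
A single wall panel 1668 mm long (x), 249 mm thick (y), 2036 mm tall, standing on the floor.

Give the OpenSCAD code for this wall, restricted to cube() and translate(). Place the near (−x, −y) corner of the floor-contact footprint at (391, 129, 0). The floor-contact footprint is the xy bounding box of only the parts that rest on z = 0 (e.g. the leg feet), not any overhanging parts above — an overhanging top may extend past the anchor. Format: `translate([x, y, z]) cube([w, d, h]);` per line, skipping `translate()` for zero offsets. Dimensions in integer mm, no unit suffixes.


translate([391, 129, 0]) cube([1668, 249, 2036]);


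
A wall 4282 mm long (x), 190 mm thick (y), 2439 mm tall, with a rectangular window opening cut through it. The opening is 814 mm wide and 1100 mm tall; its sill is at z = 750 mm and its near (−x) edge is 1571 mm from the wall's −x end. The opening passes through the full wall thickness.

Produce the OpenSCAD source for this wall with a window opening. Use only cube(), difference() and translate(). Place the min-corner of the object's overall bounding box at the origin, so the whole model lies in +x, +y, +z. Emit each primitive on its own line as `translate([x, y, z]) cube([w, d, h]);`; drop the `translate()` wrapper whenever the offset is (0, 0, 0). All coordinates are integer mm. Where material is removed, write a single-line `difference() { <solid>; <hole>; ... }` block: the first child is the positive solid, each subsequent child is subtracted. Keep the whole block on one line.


difference() { cube([4282, 190, 2439]); translate([1571, 0, 750]) cube([814, 190, 1100]); }


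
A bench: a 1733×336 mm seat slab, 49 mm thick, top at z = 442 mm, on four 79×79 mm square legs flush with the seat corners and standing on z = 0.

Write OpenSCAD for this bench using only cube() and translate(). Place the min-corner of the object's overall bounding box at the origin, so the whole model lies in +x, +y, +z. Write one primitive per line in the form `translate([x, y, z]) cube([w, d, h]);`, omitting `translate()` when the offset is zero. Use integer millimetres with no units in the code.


translate([0, 0, 393]) cube([1733, 336, 49]);
cube([79, 79, 393]);
translate([0, 257, 0]) cube([79, 79, 393]);
translate([1654, 0, 0]) cube([79, 79, 393]);
translate([1654, 257, 0]) cube([79, 79, 393]);


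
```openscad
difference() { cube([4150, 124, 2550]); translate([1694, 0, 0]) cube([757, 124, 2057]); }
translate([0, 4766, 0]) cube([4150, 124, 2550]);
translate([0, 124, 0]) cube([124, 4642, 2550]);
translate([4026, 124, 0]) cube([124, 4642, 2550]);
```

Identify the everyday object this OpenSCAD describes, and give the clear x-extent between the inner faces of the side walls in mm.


A single room. The interior width is 3902 mm.

Four walls enclosing a rectangle with a door in the front wall — a room. Outside width 4150 minus two 124 mm walls gives 3902 mm.


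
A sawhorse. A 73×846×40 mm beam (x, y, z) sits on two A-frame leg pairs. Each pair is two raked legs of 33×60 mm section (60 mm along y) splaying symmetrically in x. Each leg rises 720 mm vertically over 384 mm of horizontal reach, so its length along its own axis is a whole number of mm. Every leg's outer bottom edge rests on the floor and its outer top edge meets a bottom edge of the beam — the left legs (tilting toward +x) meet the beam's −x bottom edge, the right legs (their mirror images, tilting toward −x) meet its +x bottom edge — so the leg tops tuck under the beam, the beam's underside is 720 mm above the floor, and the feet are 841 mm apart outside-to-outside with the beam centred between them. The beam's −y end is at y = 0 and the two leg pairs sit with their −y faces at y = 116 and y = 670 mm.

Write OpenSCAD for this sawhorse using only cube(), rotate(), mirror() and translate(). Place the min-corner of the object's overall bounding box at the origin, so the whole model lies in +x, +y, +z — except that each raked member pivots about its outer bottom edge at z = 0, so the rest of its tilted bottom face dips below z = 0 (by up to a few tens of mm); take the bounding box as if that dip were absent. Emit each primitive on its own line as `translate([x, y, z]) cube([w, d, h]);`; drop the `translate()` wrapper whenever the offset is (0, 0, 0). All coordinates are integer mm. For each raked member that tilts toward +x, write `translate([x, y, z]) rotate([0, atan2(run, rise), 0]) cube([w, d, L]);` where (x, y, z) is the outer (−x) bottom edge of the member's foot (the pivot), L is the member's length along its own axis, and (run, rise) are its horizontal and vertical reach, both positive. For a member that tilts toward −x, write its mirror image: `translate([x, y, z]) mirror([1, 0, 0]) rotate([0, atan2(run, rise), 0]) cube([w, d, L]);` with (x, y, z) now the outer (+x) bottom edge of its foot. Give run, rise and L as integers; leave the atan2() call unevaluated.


translate([384, 0, 720]) cube([73, 846, 40]);
translate([0, 116, 0]) rotate([0, atan2(384, 720), 0]) cube([33, 60, 816]);
translate([841, 116, 0]) mirror([1, 0, 0]) rotate([0, atan2(384, 720), 0]) cube([33, 60, 816]);
translate([0, 670, 0]) rotate([0, atan2(384, 720), 0]) cube([33, 60, 816]);
translate([841, 670, 0]) mirror([1, 0, 0]) rotate([0, atan2(384, 720), 0]) cube([33, 60, 816]);


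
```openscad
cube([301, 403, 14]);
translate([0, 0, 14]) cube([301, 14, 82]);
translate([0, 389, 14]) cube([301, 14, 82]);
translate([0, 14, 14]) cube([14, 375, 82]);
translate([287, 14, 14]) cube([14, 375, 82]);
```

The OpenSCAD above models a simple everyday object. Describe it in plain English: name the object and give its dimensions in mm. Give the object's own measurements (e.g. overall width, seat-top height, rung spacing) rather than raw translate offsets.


An open-topped rectangular box: outside dimensions 301×403×96 mm, with a uniform wall and base thickness of 14 mm. The base is a full 301×403 slab on the floor; four walls sit on top of the base. The front and back walls (the −y and +y sides) span the full width; the two side walls fit between them.


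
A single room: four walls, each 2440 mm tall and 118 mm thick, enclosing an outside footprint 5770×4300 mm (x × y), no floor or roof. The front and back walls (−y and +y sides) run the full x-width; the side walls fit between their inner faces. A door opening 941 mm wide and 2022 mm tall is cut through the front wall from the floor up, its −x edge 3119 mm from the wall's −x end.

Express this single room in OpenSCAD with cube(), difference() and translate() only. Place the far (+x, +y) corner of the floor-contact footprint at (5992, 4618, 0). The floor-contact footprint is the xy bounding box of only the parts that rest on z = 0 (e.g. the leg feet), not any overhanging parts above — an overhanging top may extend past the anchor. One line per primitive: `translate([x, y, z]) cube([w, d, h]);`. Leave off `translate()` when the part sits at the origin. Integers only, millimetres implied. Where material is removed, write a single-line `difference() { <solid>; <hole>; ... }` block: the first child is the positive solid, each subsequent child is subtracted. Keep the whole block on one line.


difference() { translate([222, 318, 0]) cube([5770, 118, 2440]); translate([3341, 318, 0]) cube([941, 118, 2022]); }
translate([222, 4500, 0]) cube([5770, 118, 2440]);
translate([222, 436, 0]) cube([118, 4064, 2440]);
translate([5874, 436, 0]) cube([118, 4064, 2440]);


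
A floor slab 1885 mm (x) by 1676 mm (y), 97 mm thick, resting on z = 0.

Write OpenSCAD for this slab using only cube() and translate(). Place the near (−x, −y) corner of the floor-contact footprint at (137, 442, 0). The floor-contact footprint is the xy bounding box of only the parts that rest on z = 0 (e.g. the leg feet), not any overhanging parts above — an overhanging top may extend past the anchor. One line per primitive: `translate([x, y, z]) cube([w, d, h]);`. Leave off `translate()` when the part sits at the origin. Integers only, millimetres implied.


translate([137, 442, 0]) cube([1885, 1676, 97]);


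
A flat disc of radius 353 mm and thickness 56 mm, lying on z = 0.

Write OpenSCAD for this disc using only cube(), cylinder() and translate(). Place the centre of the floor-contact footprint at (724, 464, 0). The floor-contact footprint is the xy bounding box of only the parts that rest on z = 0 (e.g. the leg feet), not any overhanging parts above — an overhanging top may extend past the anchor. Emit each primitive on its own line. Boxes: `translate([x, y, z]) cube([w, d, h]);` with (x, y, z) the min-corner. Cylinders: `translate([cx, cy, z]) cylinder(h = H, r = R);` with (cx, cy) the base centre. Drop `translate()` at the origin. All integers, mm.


translate([724, 464, 0]) cylinder(h = 56, r = 353);


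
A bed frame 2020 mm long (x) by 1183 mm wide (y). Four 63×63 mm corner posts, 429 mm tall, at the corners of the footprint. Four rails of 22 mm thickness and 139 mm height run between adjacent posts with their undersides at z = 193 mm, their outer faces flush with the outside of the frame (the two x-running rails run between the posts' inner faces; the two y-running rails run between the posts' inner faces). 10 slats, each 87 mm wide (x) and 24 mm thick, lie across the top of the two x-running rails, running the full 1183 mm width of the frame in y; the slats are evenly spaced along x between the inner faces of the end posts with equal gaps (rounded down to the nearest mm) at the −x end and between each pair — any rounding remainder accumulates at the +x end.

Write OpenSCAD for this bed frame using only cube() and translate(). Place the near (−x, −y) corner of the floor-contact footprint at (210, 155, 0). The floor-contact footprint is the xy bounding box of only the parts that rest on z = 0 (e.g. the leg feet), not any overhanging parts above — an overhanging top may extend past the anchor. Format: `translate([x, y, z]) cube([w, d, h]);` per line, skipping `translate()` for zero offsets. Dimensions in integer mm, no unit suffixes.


translate([210, 155, 0]) cube([63, 63, 429]);
translate([210, 1275, 0]) cube([63, 63, 429]);
translate([2167, 155, 0]) cube([63, 63, 429]);
translate([2167, 1275, 0]) cube([63, 63, 429]);
translate([273, 155, 193]) cube([1894, 22, 139]);
translate([273, 1316, 193]) cube([1894, 22, 139]);
translate([210, 218, 193]) cube([22, 1057, 139]);
translate([2208, 218, 193]) cube([22, 1057, 139]);
translate([366, 155, 332]) cube([87, 1183, 24]);
translate([546, 155, 332]) cube([87, 1183, 24]);
translate([726, 155, 332]) cube([87, 1183, 24]);
translate([906, 155, 332]) cube([87, 1183, 24]);
translate([1086, 155, 332]) cube([87, 1183, 24]);
translate([1266, 155, 332]) cube([87, 1183, 24]);
translate([1446, 155, 332]) cube([87, 1183, 24]);
translate([1626, 155, 332]) cube([87, 1183, 24]);
translate([1806, 155, 332]) cube([87, 1183, 24]);
translate([1986, 155, 332]) cube([87, 1183, 24]);


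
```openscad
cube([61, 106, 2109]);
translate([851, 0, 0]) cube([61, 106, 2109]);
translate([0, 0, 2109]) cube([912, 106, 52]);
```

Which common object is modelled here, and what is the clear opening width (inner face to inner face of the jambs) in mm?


A door frame. The clear opening width is 790 mm.

Two 2109 mm tall posts with a header on top — a door frame. The left jamb is 61 mm wide at x = 0; the right jamb starts at x = 851. The clear opening is 851 − 61 = 790 mm.


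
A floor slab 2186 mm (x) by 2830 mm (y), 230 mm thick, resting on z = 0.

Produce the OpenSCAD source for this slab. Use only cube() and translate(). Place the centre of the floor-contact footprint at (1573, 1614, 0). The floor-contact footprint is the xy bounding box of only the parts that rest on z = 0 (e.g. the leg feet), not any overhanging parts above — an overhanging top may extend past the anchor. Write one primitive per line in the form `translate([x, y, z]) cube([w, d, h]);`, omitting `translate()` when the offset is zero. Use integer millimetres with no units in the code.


translate([480, 199, 0]) cube([2186, 2830, 230]);


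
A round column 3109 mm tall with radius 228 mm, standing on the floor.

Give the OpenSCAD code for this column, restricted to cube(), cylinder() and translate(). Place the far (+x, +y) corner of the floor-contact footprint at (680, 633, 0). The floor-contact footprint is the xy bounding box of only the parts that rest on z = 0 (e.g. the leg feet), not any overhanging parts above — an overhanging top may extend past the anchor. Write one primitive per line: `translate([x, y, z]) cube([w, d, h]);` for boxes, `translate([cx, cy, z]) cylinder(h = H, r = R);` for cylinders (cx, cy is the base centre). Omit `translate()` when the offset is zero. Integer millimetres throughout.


translate([452, 405, 0]) cylinder(h = 3109, r = 228);


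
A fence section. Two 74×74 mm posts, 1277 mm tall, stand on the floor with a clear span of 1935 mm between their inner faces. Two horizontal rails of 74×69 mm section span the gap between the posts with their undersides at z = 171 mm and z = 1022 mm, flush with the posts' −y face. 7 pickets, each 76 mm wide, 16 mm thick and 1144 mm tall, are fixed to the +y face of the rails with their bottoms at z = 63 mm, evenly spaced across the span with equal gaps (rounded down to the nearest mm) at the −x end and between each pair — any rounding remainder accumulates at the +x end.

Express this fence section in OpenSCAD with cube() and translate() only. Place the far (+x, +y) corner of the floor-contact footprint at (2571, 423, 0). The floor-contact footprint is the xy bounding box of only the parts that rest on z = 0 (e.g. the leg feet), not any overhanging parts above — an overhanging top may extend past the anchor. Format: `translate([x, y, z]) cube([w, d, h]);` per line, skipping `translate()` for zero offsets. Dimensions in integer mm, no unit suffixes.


translate([488, 349, 0]) cube([74, 74, 1277]);
translate([2497, 349, 0]) cube([74, 74, 1277]);
translate([562, 349, 171]) cube([1935, 74, 69]);
translate([562, 349, 1022]) cube([1935, 74, 69]);
translate([737, 423, 63]) cube([76, 16, 1144]);
translate([988, 423, 63]) cube([76, 16, 1144]);
translate([1239, 423, 63]) cube([76, 16, 1144]);
translate([1490, 423, 63]) cube([76, 16, 1144]);
translate([1741, 423, 63]) cube([76, 16, 1144]);
translate([1992, 423, 63]) cube([76, 16, 1144]);
translate([2243, 423, 63]) cube([76, 16, 1144]);


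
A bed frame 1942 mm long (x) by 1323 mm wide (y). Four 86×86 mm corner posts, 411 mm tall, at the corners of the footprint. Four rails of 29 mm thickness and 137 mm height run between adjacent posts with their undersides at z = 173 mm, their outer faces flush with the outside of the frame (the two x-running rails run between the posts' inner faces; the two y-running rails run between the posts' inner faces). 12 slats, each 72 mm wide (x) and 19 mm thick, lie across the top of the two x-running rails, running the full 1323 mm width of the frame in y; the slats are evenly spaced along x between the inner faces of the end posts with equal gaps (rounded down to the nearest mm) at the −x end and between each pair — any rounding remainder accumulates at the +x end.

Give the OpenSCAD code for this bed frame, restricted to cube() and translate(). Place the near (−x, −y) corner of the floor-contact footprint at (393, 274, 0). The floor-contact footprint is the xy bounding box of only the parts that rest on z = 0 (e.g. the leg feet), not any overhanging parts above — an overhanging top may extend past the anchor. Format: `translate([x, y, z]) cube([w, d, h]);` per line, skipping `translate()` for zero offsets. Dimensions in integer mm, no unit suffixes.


translate([393, 274, 0]) cube([86, 86, 411]);
translate([393, 1511, 0]) cube([86, 86, 411]);
translate([2249, 274, 0]) cube([86, 86, 411]);
translate([2249, 1511, 0]) cube([86, 86, 411]);
translate([479, 274, 173]) cube([1770, 29, 137]);
translate([479, 1568, 173]) cube([1770, 29, 137]);
translate([393, 360, 173]) cube([29, 1151, 137]);
translate([2306, 360, 173]) cube([29, 1151, 137]);
translate([548, 274, 310]) cube([72, 1323, 19]);
translate([689, 274, 310]) cube([72, 1323, 19]);
translate([830, 274, 310]) cube([72, 1323, 19]);
translate([971, 274, 310]) cube([72, 1323, 19]);
translate([1112, 274, 310]) cube([72, 1323, 19]);
translate([1253, 274, 310]) cube([72, 1323, 19]);
translate([1394, 274, 310]) cube([72, 1323, 19]);
translate([1535, 274, 310]) cube([72, 1323, 19]);
translate([1676, 274, 310]) cube([72, 1323, 19]);
translate([1817, 274, 310]) cube([72, 1323, 19]);
translate([1958, 274, 310]) cube([72, 1323, 19]);
translate([2099, 274, 310]) cube([72, 1323, 19]);


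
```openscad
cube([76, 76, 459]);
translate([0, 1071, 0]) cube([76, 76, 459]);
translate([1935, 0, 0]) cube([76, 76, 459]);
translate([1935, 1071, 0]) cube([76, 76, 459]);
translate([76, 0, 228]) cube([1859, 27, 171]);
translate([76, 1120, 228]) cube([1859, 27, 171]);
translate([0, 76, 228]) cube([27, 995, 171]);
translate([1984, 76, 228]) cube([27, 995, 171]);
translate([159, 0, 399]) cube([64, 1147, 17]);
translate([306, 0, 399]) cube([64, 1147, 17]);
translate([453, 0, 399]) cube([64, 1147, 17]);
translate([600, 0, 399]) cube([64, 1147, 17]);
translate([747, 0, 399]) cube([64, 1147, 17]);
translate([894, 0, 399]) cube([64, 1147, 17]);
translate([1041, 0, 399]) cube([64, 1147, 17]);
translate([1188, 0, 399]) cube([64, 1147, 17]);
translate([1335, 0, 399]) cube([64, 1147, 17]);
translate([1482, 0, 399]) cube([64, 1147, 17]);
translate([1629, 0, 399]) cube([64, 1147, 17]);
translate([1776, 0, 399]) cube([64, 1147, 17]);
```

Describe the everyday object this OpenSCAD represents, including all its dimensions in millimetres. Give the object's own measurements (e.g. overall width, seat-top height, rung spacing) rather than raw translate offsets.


A bed frame 2011 mm long (x) by 1147 mm wide (y). Four 76×76 mm corner posts, 459 mm tall, at the corners of the footprint. Four rails of 27 mm thickness and 171 mm height run between adjacent posts with their undersides at z = 228 mm, their outer faces flush with the outside of the frame (the two x-running rails run between the posts' inner faces; the two y-running rails run between the posts' inner faces). 12 slats, each 64 mm wide (x) and 17 mm thick, lie across the top of the two x-running rails, running the full 1147 mm width of the frame in y; along x they sit between the end posts with a 83 mm gap after the −x posts and between neighbouring slats, leaving 95 mm before the +x posts.


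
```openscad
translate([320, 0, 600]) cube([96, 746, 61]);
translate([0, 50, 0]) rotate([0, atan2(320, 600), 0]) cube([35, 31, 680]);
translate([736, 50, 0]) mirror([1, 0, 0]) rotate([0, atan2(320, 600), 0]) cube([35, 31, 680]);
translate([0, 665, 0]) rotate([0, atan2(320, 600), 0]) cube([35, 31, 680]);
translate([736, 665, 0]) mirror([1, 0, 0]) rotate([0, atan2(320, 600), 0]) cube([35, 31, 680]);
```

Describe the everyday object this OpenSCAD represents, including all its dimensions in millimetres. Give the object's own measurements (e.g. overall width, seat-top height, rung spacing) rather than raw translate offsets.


A sawhorse. A 96×746×61 mm beam (x, y, z) sits on two A-frame leg pairs. Each pair is two raked legs of 35×31 mm section (31 mm along y) splaying symmetrically in x. Each leg rises 600 mm vertically over 320 mm of horizontal reach and is 680 mm long along its own axis. Every leg's outer bottom edge rests on the floor and its outer top edge meets a bottom edge of the beam — the left legs (tilting toward +x) meet the beam's −x bottom edge, the right legs (their mirror images, tilting toward −x) meet its +x bottom edge — so the leg tops tuck under the beam, the beam's underside is 600 mm above the floor, and the feet are 736 mm apart outside-to-outside with the beam centred between them. The two leg pairs are set in 50 mm from either end of the beam.


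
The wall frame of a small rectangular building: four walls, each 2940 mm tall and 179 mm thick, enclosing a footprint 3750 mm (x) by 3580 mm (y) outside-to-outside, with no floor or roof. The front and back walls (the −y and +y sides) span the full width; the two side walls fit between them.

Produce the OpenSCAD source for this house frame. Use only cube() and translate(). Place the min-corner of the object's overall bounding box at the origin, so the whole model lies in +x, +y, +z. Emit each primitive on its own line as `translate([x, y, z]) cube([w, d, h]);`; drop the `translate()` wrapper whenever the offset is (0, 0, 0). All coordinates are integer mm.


cube([3750, 179, 2940]);
translate([0, 3401, 0]) cube([3750, 179, 2940]);
translate([0, 179, 0]) cube([179, 3222, 2940]);
translate([3571, 179, 0]) cube([179, 3222, 2940]);


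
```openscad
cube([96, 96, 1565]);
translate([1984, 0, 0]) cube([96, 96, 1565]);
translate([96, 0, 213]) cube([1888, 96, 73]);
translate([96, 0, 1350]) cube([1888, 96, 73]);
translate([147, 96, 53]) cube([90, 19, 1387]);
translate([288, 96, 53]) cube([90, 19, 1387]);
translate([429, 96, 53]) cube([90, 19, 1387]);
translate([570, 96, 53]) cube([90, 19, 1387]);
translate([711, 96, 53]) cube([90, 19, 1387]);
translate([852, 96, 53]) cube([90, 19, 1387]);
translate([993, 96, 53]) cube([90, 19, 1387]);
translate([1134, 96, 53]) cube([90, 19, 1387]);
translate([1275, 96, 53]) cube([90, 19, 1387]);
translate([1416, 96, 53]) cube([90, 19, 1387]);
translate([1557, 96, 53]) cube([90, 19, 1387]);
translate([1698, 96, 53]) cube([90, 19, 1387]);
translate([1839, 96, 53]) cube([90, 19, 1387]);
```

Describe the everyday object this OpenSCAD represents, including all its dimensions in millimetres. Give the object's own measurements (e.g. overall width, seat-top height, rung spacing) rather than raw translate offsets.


A fence section. Two 96×96 mm posts, 1565 mm tall, stand on the floor with a clear span of 1888 mm between their inner faces. Two horizontal rails of 96×73 mm section span the gap between the posts with their undersides at z = 213 mm and z = 1350 mm, flush with the posts' −y face. 13 pickets, each 90 mm wide, 19 mm thick and 1387 mm tall, are fixed to the +y face of the rails with their bottoms at z = 53 mm, spaced across the span with a 51 mm gap after the −x post and between neighbouring pickets, with 55 mm left before the +x post.


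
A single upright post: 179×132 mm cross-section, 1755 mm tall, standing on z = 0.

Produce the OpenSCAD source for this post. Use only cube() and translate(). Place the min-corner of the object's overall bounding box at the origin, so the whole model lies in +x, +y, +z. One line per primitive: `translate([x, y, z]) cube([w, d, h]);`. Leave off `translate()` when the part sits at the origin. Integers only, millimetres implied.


cube([179, 132, 1755]);


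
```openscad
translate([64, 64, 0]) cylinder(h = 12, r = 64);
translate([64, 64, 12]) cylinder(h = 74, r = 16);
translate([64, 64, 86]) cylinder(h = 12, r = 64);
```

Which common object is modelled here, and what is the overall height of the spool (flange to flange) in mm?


A spool. The overall height is 98 mm.

Three coaxial cylinders, large–small–large — a spool. Two 12 mm flanges and a 74 mm core give 12 + 74 + 12 = 98 mm.


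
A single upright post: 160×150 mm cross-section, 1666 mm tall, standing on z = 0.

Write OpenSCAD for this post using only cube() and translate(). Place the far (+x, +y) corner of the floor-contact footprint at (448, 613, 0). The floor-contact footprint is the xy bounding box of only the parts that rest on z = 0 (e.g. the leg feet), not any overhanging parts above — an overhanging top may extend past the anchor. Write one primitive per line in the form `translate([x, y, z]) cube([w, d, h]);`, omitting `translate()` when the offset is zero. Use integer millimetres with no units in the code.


translate([288, 463, 0]) cube([160, 150, 1666]);


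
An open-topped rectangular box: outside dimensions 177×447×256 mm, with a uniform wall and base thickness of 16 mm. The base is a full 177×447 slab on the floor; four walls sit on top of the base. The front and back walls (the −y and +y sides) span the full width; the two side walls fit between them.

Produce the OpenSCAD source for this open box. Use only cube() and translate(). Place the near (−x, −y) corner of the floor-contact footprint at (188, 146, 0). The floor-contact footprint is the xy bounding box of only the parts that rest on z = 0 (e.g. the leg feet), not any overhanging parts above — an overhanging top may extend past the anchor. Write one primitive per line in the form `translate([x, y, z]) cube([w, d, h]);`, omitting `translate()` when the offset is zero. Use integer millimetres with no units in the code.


translate([188, 146, 0]) cube([177, 447, 16]);
translate([188, 146, 16]) cube([177, 16, 240]);
translate([188, 577, 16]) cube([177, 16, 240]);
translate([188, 162, 16]) cube([16, 415, 240]);
translate([349, 162, 16]) cube([16, 415, 240]);


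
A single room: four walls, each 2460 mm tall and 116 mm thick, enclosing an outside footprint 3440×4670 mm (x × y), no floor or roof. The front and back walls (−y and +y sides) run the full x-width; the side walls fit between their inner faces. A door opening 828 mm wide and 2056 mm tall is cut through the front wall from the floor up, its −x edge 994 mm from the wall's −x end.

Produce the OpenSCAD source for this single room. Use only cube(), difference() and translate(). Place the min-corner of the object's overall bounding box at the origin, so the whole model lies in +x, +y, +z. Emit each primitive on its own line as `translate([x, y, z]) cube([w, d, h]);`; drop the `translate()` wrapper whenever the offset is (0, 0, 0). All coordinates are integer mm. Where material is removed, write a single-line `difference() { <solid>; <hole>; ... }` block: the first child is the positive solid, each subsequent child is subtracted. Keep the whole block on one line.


difference() { cube([3440, 116, 2460]); translate([994, 0, 0]) cube([828, 116, 2056]); }
translate([0, 4554, 0]) cube([3440, 116, 2460]);
translate([0, 116, 0]) cube([116, 4438, 2460]);
translate([3324, 116, 0]) cube([116, 4438, 2460]);


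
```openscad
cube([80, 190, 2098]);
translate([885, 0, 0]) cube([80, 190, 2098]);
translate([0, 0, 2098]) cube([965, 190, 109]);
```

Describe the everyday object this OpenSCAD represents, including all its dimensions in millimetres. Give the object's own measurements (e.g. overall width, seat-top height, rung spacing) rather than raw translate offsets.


A door frame. The clear opening is 805 mm wide and 2098 mm high. Two 80 mm wide jambs, 190 mm deep, stand either side of the opening from the floor to the top of the opening. A 109 mm thick head sits across the top of both jambs, spanning the full outside width of the frame.


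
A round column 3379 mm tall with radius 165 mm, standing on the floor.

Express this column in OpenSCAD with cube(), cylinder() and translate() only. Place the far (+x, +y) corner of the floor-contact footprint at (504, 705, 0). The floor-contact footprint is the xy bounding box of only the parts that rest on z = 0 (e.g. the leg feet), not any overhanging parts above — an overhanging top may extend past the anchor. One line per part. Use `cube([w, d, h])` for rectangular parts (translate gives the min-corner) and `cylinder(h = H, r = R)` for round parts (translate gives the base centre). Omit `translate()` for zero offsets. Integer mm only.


translate([339, 540, 0]) cylinder(h = 3379, r = 165);


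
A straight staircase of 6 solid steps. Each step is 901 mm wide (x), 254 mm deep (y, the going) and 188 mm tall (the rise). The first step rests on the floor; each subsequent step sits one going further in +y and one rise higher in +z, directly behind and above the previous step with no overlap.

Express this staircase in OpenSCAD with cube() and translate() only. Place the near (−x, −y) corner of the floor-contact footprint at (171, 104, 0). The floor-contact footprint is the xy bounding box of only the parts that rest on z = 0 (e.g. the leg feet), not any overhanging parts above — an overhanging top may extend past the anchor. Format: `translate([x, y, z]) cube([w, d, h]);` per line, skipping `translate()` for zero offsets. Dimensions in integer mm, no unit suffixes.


translate([171, 104, 0]) cube([901, 254, 188]);
translate([171, 358, 188]) cube([901, 254, 188]);
translate([171, 612, 376]) cube([901, 254, 188]);
translate([171, 866, 564]) cube([901, 254, 188]);
translate([171, 1120, 752]) cube([901, 254, 188]);
translate([171, 1374, 940]) cube([901, 254, 188]);


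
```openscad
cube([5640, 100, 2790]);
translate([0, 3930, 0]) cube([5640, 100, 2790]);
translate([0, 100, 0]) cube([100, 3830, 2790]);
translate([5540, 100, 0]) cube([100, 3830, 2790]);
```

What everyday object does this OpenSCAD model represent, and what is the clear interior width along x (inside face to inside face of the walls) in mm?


A house (or room) frame. The interior width is 5440 mm.

Four 2790 mm walls enclosing a rectangle with no floor or roof — a room or house frame. Outside width is 5640 mm and wall thickness is 100 mm, so the interior width is 5640 − 2 × 100 = 5440 mm.


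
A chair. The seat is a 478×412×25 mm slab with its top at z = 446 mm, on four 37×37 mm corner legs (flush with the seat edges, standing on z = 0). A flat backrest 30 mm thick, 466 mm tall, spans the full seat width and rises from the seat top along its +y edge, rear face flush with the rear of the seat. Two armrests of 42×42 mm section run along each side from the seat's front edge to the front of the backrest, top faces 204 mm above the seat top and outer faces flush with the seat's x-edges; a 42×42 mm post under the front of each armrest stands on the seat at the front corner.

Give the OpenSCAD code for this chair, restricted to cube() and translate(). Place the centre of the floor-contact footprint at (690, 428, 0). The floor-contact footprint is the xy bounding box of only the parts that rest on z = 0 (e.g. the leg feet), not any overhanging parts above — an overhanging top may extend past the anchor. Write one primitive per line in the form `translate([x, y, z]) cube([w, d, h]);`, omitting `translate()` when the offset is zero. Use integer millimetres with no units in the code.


translate([451, 222, 421]) cube([478, 412, 25]);
translate([451, 222, 0]) cube([37, 37, 421]);
translate([892, 222, 0]) cube([37, 37, 421]);
translate([451, 597, 0]) cube([37, 37, 421]);
translate([892, 597, 0]) cube([37, 37, 421]);
translate([451, 604, 446]) cube([478, 30, 466]);
translate([451, 222, 608]) cube([42, 382, 42]);
translate([887, 222, 608]) cube([42, 382, 42]);
translate([451, 222, 446]) cube([42, 42, 162]);
translate([887, 222, 446]) cube([42, 42, 162]);


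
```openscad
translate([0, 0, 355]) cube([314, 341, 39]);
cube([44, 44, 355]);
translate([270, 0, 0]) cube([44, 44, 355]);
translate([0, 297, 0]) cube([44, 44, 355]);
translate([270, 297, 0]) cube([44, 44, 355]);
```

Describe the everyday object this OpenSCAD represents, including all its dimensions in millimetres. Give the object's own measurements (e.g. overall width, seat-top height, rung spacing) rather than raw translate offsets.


A four-legged stool. The seat is a 314×341×39 mm slab whose top surface is at z = 394 mm; four square legs, each 44×44 mm in cross-section, run from the floor (z = 0) to the underside of the seat, each flush with a corner of the seat.


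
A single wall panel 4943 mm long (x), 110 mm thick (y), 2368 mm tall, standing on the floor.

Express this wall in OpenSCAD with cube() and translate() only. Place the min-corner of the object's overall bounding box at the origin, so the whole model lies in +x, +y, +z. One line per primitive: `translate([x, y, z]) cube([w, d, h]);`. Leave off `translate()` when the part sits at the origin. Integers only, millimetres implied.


cube([4943, 110, 2368]);


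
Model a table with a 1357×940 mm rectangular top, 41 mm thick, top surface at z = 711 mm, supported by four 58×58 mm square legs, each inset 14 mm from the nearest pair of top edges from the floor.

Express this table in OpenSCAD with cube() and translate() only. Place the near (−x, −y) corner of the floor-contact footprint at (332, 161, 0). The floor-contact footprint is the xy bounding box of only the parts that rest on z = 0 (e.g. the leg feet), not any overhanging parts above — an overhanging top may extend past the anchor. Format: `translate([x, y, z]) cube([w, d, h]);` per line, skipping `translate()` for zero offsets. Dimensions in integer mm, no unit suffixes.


translate([318, 147, 670]) cube([1357, 940, 41]);
translate([332, 161, 0]) cube([58, 58, 670]);
translate([1603, 161, 0]) cube([58, 58, 670]);
translate([332, 1015, 0]) cube([58, 58, 670]);
translate([1603, 1015, 0]) cube([58, 58, 670]);


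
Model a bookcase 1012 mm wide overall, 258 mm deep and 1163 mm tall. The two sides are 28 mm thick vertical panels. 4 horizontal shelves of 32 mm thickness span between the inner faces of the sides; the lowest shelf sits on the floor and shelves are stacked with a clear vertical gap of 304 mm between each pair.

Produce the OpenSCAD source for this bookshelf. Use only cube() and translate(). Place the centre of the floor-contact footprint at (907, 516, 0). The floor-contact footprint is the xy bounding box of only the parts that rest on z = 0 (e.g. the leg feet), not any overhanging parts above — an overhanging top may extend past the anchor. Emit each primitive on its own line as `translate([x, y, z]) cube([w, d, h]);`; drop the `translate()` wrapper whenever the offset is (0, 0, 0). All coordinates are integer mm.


translate([401, 387, 0]) cube([28, 258, 1163]);
translate([1385, 387, 0]) cube([28, 258, 1163]);
translate([429, 387, 0]) cube([956, 258, 32]);
translate([429, 387, 336]) cube([956, 258, 32]);
translate([429, 387, 672]) cube([956, 258, 32]);
translate([429, 387, 1008]) cube([956, 258, 32]);


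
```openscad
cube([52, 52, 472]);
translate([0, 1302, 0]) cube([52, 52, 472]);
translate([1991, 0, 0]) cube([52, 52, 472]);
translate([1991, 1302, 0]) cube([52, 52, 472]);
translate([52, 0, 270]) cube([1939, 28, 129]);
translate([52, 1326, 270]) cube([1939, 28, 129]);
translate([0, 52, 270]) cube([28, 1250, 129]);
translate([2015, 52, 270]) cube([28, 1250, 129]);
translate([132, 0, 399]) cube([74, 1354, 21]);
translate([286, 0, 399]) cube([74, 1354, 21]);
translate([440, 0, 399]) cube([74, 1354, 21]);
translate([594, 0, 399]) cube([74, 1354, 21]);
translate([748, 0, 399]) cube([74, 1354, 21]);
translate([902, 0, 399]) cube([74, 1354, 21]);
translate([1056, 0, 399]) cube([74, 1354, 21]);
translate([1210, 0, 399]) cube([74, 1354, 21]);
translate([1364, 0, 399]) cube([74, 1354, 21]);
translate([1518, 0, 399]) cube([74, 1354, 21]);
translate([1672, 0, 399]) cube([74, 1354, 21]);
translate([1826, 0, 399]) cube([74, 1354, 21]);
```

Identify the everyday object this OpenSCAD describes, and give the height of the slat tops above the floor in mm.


A bed frame. The slat-top height is 420 mm.

Four posts, four rails, and a row of slats — a bed frame. Slats sit on the rails at z = 270 + 129 = 399; with slat thickness 21, the top is 420 mm.


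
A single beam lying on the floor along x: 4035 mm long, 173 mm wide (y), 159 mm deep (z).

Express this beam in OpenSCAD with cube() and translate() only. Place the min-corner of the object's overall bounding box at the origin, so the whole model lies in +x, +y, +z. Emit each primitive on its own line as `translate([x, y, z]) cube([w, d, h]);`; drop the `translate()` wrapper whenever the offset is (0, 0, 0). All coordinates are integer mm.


cube([4035, 173, 159]);


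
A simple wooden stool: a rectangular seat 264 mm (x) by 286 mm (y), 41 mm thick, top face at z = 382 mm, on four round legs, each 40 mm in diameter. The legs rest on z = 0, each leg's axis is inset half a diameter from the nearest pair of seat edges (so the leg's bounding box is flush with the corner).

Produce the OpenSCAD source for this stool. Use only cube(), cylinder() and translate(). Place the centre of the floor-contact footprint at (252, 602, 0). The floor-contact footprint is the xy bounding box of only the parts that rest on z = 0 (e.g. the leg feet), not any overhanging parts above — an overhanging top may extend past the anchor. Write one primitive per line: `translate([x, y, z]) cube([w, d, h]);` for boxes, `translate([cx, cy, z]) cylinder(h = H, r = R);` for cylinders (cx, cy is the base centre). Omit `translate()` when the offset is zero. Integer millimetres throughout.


translate([120, 459, 341]) cube([264, 286, 41]);
translate([140, 479, 0]) cylinder(h = 341, r = 20);
translate([364, 479, 0]) cylinder(h = 341, r = 20);
translate([140, 725, 0]) cylinder(h = 341, r = 20);
translate([364, 725, 0]) cylinder(h = 341, r = 20);


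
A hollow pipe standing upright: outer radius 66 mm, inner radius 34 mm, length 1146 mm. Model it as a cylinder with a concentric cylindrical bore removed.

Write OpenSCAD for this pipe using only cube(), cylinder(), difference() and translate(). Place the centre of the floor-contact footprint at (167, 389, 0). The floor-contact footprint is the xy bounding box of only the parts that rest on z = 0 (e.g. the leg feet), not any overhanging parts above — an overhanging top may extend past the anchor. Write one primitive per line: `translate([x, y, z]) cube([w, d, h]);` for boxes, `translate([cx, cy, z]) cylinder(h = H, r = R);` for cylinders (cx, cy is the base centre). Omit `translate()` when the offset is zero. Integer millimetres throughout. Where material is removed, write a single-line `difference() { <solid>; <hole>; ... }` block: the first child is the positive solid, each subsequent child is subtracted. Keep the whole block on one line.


difference() { translate([167, 389, 0]) cylinder(h = 1146, r = 66); translate([167, 389, 0]) cylinder(h = 1146, r = 34); }


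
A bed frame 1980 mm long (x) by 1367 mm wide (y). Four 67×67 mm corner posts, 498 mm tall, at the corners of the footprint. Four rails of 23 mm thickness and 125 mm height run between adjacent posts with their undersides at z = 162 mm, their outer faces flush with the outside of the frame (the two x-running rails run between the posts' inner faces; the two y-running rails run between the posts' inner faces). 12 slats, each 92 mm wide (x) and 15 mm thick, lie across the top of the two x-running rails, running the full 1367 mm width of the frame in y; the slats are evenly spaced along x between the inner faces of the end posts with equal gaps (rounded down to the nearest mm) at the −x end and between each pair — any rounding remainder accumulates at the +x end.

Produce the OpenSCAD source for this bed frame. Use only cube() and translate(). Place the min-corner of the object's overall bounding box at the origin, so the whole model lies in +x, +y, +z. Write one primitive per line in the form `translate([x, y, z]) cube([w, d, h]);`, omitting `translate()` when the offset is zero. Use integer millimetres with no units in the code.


cube([67, 67, 498]);
translate([0, 1300, 0]) cube([67, 67, 498]);
translate([1913, 0, 0]) cube([67, 67, 498]);
translate([1913, 1300, 0]) cube([67, 67, 498]);
translate([67, 0, 162]) cube([1846, 23, 125]);
translate([67, 1344, 162]) cube([1846, 23, 125]);
translate([0, 67, 162]) cube([23, 1233, 125]);
translate([1957, 67, 162]) cube([23, 1233, 125]);
translate([124, 0, 287]) cube([92, 1367, 15]);
translate([273, 0, 287]) cube([92, 1367, 15]);
translate([422, 0, 287]) cube([92, 1367, 15]);
translate([571, 0, 287]) cube([92, 1367, 15]);
translate([720, 0, 287]) cube([92, 1367, 15]);
translate([869, 0, 287]) cube([92, 1367, 15]);
translate([1018, 0, 287]) cube([92, 1367, 15]);
translate([1167, 0, 287]) cube([92, 1367, 15]);
translate([1316, 0, 287]) cube([92, 1367, 15]);
translate([1465, 0, 287]) cube([92, 1367, 15]);
translate([1614, 0, 287]) cube([92, 1367, 15]);
translate([1763, 0, 287]) cube([92, 1367, 15]);
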